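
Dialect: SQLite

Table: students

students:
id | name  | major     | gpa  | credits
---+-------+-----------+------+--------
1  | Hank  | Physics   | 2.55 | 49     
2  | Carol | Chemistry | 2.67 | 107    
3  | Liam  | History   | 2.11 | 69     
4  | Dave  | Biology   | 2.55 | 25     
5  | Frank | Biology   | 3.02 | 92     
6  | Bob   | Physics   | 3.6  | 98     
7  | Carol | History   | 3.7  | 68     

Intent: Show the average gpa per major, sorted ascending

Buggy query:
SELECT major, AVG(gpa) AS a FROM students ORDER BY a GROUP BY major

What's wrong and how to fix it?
Bug: ORDER BY appears before GROUP BY; SQL clause order requires GROUP BY first

Fix: Move ORDER BY to the end, after GROUP BY

Corrected query:
SELECT major, AVG(gpa) AS a FROM students GROUP BY major ORDER BY a

Result:
major     | a    
----------+------
Chemistry | 2.67 
Biology   | 2.785
History   | 2.905
Physics   | 3.075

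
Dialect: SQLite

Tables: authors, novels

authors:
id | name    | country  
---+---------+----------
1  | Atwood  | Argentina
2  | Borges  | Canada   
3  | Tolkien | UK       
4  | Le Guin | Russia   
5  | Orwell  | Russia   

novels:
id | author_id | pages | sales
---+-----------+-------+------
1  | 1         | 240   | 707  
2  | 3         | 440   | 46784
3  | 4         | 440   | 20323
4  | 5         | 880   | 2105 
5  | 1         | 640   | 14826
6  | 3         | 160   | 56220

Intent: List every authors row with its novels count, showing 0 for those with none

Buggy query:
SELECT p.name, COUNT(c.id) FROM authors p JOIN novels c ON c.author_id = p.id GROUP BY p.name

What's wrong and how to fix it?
Bug: An inner join excludes parents with zero children

Fix: Use LEFT JOIN so parents without children still appear (COUNT(c.id) gives 0)

Corrected query:
SELECT p.name, COUNT(c.id) FROM authors p LEFT JOIN novels c ON c.author_id = p.id GROUP BY p.name

Result:
name    | COUNT(c.id)
--------+------------
Atwood  | 2          
Borges  | 0          
Le Guin | 1          
Orwell  | 1          
Tolkien | 2          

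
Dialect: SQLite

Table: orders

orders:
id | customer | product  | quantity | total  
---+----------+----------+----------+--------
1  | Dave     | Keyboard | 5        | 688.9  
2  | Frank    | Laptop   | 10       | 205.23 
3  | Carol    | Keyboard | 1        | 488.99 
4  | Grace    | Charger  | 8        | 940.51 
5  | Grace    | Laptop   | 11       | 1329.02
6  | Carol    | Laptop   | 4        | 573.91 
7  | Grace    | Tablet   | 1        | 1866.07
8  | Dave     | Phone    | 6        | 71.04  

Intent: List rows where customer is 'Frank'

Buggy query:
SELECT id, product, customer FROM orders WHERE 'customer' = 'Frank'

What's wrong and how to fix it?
Bug: 'customer' in single quotes is a string literal, not the column; the comparison is literal-vs-literal and never true

Fix: Remove the quotes around the column name (or use double quotes for an identifier)

Corrected query:
SELECT id, product, customer FROM orders WHERE customer = 'Frank'

Result:
id | product | customer
---+---------+---------
2  | Laptop  | Frank   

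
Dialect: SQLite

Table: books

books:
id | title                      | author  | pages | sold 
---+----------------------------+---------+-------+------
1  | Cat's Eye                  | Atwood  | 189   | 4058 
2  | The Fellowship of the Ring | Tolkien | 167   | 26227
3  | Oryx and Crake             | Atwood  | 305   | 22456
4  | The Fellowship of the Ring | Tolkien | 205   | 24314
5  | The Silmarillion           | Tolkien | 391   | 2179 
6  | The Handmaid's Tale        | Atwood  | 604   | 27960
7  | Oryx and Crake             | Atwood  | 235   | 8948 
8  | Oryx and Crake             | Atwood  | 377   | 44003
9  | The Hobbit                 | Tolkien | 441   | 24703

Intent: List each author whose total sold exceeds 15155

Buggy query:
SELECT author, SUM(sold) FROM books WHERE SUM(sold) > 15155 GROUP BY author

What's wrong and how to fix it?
Bug: SUM(sold) is an aggregate, but WHERE filters rows before aggregation

Fix: Move the aggregate condition to a HAVING clause

Corrected query:
SELECT author, SUM(sold) FROM books GROUP BY author HAVING SUM(sold) > 15155

Result:
author  | SUM(sold)
--------+----------
Atwood  | 107425   
Tolkien | 77423    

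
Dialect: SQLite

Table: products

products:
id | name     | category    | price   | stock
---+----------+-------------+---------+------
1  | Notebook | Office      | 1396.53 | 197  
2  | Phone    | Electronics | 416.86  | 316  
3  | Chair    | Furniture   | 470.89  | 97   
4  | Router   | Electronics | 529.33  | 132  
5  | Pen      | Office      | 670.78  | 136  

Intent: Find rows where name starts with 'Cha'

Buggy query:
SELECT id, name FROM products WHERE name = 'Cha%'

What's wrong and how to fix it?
Bug: '=' compares the literal string including the % character; pattern matching needs LIKE

Fix: Use LIKE for wildcard pattern matching

Corrected query:
SELECT id, name FROM products WHERE name LIKE 'Cha%'

Result:
id | name 
---+------
3  | Chair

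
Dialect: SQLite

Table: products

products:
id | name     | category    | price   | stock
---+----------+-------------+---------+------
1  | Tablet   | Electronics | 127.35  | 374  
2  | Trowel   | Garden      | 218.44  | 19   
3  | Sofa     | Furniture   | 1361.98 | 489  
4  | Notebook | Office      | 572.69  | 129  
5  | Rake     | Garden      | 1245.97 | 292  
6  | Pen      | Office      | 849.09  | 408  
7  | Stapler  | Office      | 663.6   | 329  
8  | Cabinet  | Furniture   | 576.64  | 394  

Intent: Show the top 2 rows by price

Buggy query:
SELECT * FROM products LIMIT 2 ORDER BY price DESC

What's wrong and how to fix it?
Bug: LIMIT must come after ORDER BY

Fix: Sort with ORDER BY, then apply LIMIT

Corrected query:
SELECT * FROM products ORDER BY price DESC LIMIT 2

Result:
id | name | category  | price   | stock
---+------+-----------+---------+------
3  | Sofa | Furniture | 1361.98 | 489  
5  | Rake | Garden    | 1245.97 | 292  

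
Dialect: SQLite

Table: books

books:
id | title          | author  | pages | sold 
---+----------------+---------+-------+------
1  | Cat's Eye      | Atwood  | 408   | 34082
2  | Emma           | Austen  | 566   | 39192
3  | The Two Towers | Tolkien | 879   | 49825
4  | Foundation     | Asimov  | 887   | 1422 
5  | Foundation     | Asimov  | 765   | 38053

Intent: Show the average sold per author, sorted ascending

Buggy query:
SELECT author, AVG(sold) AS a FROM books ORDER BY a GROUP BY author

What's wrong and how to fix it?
Bug: GROUP BY must precede ORDER BY

Fix: Move ORDER BY to the end, after GROUP BY

Corrected query:
SELECT author, AVG(sold) AS a FROM books GROUP BY author ORDER BY a

Result:
author  | a      
--------+--------
Asimov  | 19737.5
Atwood  | 34082  
Austen  | 39192  
Tolkien | 49825  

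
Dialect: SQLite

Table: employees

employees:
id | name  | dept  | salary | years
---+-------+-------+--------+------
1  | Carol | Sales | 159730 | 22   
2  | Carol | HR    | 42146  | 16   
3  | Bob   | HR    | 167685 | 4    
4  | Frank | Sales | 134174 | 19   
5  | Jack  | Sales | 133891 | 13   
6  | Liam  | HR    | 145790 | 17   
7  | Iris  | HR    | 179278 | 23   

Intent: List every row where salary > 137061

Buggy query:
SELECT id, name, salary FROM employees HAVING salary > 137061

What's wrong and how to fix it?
Bug: This is a non-aggregate query (no GROUP BY, no aggregates), so in SQLite the HAVING clause is invalid here; a row-level condition belongs in WHERE

Fix: Replace HAVING with WHERE since the condition applies to individual rows

Corrected query:
SELECT id, name, salary FROM employees WHERE salary > 137061

Result:
id | name  | salary
---+-------+-------
1  | Carol | 159730
3  | Bob   | 167685
6  | Liam  | 145790
7  | Iris  | 179278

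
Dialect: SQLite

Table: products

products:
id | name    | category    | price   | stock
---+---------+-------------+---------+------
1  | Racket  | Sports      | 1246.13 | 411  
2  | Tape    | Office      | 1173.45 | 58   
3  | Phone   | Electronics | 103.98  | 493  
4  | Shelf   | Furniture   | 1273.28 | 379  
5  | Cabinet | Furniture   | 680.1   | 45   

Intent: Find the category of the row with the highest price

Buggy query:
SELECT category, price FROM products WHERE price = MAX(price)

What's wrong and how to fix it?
Bug: WHERE is evaluated per row; an aggregate over the whole table isn't defined there

Fix: Wrap MAX in a scalar subquery so WHERE compares against a single value

Corrected query:
SELECT category, price FROM products WHERE price = (SELECT MAX(price) FROM products)

Result:
category  | price  
----------+--------
Furniture | 1273.28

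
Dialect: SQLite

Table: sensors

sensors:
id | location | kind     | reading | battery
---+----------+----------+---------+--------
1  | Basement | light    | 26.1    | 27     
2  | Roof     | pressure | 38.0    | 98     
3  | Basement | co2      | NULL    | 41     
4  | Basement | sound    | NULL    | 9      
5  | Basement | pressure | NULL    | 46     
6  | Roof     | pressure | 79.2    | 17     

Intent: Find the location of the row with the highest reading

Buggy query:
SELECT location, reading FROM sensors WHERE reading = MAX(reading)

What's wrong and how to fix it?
Bug: WHERE is evaluated per row; an aggregate over the whole table isn't defined there

Fix: Use a subquery: WHERE reading = (SELECT MAX(reading) FROM sensors)

Corrected query:
SELECT location, reading FROM sensors WHERE reading = (SELECT MAX(reading) FROM sensors)

Result:
location | reading
---------+--------
Roof     | 79.2   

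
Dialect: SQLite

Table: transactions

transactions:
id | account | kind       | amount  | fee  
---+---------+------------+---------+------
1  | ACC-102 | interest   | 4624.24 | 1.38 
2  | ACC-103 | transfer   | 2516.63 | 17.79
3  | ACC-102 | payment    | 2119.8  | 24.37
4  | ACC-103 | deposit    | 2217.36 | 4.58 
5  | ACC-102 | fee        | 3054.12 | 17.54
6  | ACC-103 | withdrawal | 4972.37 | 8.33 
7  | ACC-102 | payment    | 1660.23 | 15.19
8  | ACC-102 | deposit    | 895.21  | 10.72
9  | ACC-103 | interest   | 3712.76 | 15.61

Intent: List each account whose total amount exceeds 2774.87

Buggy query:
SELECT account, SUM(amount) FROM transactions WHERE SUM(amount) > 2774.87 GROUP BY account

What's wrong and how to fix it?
Bug: SUM(amount) is an aggregate, but WHERE filters rows before aggregation

Fix: Move the aggregate condition to a HAVING clause

Corrected query:
SELECT account, SUM(amount) FROM transactions GROUP BY account HAVING SUM(amount) > 2774.87

Result:
account | SUM(amount)
--------+------------
ACC-102 | 12353.6    
ACC-103 | 13419.12   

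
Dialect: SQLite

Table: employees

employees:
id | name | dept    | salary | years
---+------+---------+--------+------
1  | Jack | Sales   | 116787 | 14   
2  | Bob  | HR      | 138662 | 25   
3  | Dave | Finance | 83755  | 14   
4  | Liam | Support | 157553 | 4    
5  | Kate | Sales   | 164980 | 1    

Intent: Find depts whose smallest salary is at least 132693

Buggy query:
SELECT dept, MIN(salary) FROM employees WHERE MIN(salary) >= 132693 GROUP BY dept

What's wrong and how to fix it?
Bug: Aggregates like MIN are computed per group after WHERE runs

Fix: Use HAVING for the per-group MIN condition

Corrected query:
SELECT dept, MIN(salary) FROM employees GROUP BY dept HAVING MIN(salary) >= 132693

Result:
dept    | MIN(salary)
--------+------------
HR      | 138662     
Support | 157553     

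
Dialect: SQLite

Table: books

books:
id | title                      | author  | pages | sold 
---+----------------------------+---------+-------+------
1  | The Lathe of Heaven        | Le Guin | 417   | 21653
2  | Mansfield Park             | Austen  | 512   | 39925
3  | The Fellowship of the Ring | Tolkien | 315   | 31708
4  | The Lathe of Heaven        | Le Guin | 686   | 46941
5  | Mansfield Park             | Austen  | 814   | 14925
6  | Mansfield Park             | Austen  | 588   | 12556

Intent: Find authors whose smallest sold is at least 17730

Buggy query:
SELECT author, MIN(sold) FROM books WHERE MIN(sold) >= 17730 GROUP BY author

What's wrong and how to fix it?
Bug: Aggregates like MIN are computed per group after WHERE runs

Fix: Use HAVING for the per-group MIN condition

Corrected query:
SELECT author, MIN(sold) FROM books GROUP BY author HAVING MIN(sold) >= 17730

Result:
author  | MIN(sold)
--------+----------
Le Guin | 21653    
Tolkien | 31708    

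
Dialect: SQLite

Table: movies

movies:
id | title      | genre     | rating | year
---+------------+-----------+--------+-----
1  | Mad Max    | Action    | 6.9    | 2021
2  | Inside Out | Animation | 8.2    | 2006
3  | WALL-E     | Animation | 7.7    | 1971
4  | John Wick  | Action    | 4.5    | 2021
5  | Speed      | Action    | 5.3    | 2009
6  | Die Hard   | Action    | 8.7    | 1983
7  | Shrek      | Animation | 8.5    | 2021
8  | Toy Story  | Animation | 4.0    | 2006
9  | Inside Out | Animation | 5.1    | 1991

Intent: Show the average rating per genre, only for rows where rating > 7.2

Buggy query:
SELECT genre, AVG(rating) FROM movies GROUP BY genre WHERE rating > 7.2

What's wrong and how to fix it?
Bug: WHERE cannot follow GROUP BY

Fix: Place WHERE between FROM and GROUP BY

Corrected query:
SELECT genre, AVG(rating) FROM movies WHERE rating > 7.2 GROUP BY genre

Result:
genre     | AVG(rating)
----------+------------
Action    | 8.7        
Animation | 8.133333   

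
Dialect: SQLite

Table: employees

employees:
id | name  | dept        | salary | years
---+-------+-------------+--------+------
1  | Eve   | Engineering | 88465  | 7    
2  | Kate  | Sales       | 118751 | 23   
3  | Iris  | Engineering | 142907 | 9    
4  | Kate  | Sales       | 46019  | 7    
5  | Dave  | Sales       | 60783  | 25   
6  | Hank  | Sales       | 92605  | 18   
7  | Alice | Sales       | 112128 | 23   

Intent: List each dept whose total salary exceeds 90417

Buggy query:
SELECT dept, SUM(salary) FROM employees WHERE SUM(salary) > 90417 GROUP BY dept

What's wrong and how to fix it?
Bug: Aggregate functions cannot appear in a WHERE clause

Fix: Use HAVING (which filters groups after aggregation) instead of WHERE

Corrected query:
SELECT dept, SUM(salary) FROM employees GROUP BY dept HAVING SUM(salary) > 90417

Result:
dept        | SUM(salary)
------------+------------
Engineering | 231372     
Sales       | 430286     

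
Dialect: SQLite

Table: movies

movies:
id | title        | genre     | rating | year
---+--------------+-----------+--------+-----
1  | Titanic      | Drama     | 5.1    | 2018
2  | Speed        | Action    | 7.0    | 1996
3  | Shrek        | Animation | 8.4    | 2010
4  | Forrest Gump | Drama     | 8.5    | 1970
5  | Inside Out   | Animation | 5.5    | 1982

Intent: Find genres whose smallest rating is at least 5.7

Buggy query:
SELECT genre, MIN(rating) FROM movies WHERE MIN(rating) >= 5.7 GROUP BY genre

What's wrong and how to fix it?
Bug: MIN() in WHERE is a misuse of aggregate

Fix: Replace WHERE with HAVING after the GROUP BY

Corrected query:
SELECT genre, MIN(rating) FROM movies GROUP BY genre HAVING MIN(rating) >= 5.7

Result:
genre  | MIN(rating)
-------+------------
Action | 7          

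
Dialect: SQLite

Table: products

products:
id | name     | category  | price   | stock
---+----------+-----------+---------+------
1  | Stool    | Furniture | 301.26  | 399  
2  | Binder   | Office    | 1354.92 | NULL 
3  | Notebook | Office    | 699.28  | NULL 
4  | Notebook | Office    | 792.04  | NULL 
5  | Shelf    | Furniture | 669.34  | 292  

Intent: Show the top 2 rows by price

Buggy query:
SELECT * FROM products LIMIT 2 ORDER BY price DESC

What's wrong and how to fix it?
Bug: LIMIT must come after ORDER BY

Fix: Swap the clauses: ORDER BY first, then LIMIT

Corrected query:
SELECT * FROM products ORDER BY price DESC LIMIT 2

Result:
id | name     | category | price   | stock
---+----------+----------+---------+------
2  | Binder   | Office   | 1354.92 | NULL 
4  | Notebook | Office   | 792.04  | NULL 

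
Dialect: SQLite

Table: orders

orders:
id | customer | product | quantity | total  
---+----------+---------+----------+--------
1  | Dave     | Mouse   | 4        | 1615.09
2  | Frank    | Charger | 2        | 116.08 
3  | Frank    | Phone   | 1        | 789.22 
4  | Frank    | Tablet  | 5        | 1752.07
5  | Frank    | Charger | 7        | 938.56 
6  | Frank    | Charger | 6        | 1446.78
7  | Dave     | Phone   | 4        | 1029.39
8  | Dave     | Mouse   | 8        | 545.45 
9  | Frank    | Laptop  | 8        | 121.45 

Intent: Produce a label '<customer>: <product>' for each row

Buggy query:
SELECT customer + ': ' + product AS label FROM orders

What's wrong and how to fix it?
Bug: SQLite uses || for string concatenation; + coerces text to numbers (yielding 0)

Fix: Use the || operator for string concatenation

Corrected query:
SELECT customer || ': ' || product AS label FROM orders

Result:
label         
--------------
Dave: Mouse   
Frank: Charger
Frank: Phone  
Frank: Tablet 
Frank: Charger
Frank: Charger
Dave: Phone   
Dave: Mouse   
Frank: Laptop 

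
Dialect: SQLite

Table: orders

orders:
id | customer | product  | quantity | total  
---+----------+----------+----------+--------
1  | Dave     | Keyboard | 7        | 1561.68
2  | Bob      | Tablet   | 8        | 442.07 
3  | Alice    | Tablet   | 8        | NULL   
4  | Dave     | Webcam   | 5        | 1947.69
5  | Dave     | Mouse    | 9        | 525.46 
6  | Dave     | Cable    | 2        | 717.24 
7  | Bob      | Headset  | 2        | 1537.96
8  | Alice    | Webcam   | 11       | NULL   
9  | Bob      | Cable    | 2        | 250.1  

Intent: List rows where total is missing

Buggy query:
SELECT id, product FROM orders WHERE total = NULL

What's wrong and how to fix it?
Bug: Comparing to NULL with '=' never matches; NULL = NULL is unknown, not true

Fix: Use IS NULL to test for NULL

Corrected query:
SELECT id, product FROM orders WHERE total IS NULL

Result:
id | product
---+--------
3  | Tablet 
8  | Webcam 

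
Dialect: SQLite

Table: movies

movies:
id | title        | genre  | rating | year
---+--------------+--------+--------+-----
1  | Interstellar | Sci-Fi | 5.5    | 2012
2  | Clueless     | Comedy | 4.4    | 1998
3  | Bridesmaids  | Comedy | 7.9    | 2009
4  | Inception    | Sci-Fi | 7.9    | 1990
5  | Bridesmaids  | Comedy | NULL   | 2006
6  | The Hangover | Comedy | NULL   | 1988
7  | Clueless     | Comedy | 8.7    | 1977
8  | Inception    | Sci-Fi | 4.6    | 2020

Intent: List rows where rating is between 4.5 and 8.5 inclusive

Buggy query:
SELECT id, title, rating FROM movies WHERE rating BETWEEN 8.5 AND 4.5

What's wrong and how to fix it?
Bug: The bounds are reversed; BETWEEN a AND b requires a <= b to match anything

Fix: Swap the bounds so the smaller value comes first

Corrected query:
SELECT id, title, rating FROM movies WHERE rating BETWEEN 4.5 AND 8.5

Result:
id | title        | rating
---+--------------+-------
1  | Interstellar | 5.5   
3  | Bridesmaids  | 7.9   
4  | Inception    | 7.9   
8  | Inception    | 4.6   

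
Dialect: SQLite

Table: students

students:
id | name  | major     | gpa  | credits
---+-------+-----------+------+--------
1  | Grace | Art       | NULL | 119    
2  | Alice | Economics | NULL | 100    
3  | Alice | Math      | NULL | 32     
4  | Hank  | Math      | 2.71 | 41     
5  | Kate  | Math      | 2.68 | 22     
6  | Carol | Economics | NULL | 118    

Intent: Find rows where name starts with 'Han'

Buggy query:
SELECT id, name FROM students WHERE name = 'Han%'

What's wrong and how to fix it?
Bug: Wildcards only work with LIKE; '=' treats '%' as a literal character

Fix: Replace '=' with LIKE so 'Han%' is treated as a pattern

Corrected query:
SELECT id, name FROM students WHERE name LIKE 'Han%'

Result:
id | name
---+-----
4  | Hank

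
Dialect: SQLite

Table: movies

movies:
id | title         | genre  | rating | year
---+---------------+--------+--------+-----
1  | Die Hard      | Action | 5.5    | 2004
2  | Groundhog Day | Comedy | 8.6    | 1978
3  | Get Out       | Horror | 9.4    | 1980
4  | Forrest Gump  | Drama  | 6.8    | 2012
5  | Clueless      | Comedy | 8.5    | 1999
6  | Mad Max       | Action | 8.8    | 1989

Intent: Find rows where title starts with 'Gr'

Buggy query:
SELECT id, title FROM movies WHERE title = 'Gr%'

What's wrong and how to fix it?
Bug: Wildcards only work with LIKE; '=' treats '%' as a literal character

Fix: Replace '=' with LIKE so 'Gr%' is treated as a pattern

Corrected query:
SELECT id, title FROM movies WHERE title LIKE 'Gr%'

Result:
id | title        
---+--------------
2  | Groundhog Day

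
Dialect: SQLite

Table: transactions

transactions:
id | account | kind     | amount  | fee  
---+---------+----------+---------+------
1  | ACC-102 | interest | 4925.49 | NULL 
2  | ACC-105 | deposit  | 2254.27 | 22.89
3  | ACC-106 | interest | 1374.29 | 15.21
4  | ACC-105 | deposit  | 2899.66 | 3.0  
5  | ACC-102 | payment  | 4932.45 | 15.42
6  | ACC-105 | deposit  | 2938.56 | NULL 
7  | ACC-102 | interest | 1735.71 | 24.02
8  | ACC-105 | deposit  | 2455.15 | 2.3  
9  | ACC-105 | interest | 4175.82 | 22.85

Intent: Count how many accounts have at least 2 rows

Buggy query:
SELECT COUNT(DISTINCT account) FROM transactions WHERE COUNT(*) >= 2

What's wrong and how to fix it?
Bug: WHERE filters individual rows, not groups, so a group-level COUNT is invalid there

Fix: Group first with HAVING COUNT(*) >= 2, then COUNT the resulting groups

Corrected query:
SELECT COUNT(*) FROM (SELECT account FROM transactions GROUP BY account HAVING COUNT(*) >= 2)

Result:
COUNT(*)
--------
2       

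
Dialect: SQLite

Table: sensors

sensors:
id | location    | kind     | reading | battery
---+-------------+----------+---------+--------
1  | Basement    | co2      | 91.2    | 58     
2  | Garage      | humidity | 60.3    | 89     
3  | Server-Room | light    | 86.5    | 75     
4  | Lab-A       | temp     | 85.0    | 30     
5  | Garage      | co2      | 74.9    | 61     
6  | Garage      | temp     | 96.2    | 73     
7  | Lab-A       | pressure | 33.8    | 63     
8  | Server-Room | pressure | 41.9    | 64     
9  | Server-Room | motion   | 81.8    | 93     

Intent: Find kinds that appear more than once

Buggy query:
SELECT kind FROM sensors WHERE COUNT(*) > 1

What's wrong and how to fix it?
Bug: COUNT(*) is an aggregate and cannot be used in WHERE

Fix: Group first, then use HAVING for the count condition

Corrected query:
SELECT kind FROM sensors GROUP BY kind HAVING COUNT(*) > 1

Result:
kind    
--------
co2     
pressure
temp    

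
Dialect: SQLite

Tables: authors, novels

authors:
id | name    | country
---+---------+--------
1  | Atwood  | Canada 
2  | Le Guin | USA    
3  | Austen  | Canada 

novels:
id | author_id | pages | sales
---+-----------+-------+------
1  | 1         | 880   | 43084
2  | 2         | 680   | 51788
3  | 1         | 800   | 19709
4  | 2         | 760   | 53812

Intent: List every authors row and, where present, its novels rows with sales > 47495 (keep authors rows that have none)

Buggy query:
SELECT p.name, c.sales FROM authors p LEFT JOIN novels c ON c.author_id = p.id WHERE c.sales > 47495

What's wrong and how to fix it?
Bug: A WHERE condition on the right-hand table after LEFT JOIN drops unmatched parents

Fix: Put 'c.sales > 47495' in the JOIN's ON clause instead of WHERE

Corrected query:
SELECT p.name, c.sales FROM authors p LEFT JOIN novels c ON c.author_id = p.id AND c.sales > 47495

Result:
name    | sales
--------+------
Atwood  | NULL 
Le Guin | 51788
Le Guin | 53812
Austen  | NULL 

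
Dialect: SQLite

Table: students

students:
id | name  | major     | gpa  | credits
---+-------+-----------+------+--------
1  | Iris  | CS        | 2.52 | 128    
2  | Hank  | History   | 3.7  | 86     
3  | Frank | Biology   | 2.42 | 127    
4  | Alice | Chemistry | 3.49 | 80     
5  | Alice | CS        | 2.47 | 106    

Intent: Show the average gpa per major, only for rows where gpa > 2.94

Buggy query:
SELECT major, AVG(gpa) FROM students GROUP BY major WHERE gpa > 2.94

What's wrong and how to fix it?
Bug: Row-level WHERE must come before GROUP BY in the clause order

Fix: Move the WHERE clause before GROUP BY

Corrected query:
SELECT major, AVG(gpa) FROM students WHERE gpa > 2.94 GROUP BY major

Result:
major     | AVG(gpa)
----------+---------
Chemistry | 3.49    
History   | 3.7     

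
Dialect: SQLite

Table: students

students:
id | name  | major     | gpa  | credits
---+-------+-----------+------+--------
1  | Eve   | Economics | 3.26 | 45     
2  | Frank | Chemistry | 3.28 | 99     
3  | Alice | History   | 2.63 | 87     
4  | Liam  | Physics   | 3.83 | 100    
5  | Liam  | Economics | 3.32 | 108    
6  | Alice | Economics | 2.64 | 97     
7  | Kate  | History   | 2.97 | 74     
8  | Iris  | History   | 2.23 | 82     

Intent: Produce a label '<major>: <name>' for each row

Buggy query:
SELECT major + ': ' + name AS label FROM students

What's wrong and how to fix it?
Bug: '+' is numeric addition; on text columns SQLite converts them to 0 instead of concatenating

Fix: Replace + with || to concatenate text

Corrected query:
SELECT major || ': ' || name AS label FROM students

Result:
label           
----------------
Economics: Eve  
Chemistry: Frank
History: Alice  
Physics: Liam   
Economics: Liam 
Economics: Alice
History: Kate   
History: Iris   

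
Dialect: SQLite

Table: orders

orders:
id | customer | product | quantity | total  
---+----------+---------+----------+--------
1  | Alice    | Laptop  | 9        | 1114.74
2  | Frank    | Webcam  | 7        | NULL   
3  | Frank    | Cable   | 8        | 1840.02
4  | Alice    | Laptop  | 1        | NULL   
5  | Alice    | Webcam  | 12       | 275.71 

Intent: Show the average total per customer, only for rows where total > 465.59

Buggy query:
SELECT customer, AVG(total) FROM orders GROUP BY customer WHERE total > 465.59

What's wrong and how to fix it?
Bug: WHERE cannot follow GROUP BY

Fix: Move the WHERE clause before GROUP BY

Corrected query:
SELECT customer, AVG(total) FROM orders WHERE total > 465.59 GROUP BY customer

Result:
customer | AVG(total)
---------+-----------
Alice    | 1114.74   
Frank    | 1840.02   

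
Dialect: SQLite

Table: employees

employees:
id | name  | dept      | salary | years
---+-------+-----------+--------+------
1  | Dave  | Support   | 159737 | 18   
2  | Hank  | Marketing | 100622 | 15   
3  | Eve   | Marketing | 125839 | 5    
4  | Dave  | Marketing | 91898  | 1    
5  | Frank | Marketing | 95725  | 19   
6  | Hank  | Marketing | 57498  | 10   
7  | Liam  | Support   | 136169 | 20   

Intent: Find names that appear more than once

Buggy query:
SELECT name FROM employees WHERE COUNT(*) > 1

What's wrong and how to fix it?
Bug: WHERE can't reference COUNT(*); aggregates are computed after WHERE

Fix: Group first, then use HAVING for the count condition

Corrected query:
SELECT name FROM employees GROUP BY name HAVING COUNT(*) > 1

Result:
name
----
Dave
Hank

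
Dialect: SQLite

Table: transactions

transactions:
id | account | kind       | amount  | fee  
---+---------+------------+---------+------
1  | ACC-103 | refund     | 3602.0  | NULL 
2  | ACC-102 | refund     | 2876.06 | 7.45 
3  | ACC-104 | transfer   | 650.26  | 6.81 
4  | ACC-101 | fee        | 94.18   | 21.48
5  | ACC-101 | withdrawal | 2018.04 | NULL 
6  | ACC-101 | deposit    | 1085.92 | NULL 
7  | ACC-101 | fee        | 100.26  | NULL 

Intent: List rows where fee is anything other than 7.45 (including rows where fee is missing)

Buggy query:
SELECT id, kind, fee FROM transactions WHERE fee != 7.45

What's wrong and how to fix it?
Bug: Inequality against NULL is unknown, not true; rows with NULL are dropped

Fix: Add an explicit OR fee IS NULL to include the missing-value rows

Corrected query:
SELECT id, kind, fee FROM transactions WHERE fee != 7.45 OR fee IS NULL

Result:
id | kind       | fee  
---+------------+------
1  | refund     | NULL 
3  | transfer   | 6.81 
4  | fee        | 21.48
5  | withdrawal | NULL 
6  | deposit    | NULL 
7  | fee        | NULL 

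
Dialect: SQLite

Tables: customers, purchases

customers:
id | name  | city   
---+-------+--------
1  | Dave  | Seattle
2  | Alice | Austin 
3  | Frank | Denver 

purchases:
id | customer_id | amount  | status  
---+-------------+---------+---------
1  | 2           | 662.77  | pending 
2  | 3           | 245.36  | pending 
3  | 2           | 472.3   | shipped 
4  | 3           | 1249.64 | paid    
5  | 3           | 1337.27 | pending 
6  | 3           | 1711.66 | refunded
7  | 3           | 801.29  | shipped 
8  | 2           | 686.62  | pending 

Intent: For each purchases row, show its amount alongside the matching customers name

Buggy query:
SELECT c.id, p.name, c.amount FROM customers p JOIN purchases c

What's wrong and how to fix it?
Bug: Missing join condition: each purchases row is matched to all customers rows instead of just its own

Fix: Specify the join condition linking the foreign key to the parent id

Corrected query:
SELECT c.id, p.name, c.amount FROM customers p JOIN purchases c ON c.customer_id = p.id

Result:
id | name  | amount 
---+-------+--------
1  | Alice | 662.77 
2  | Frank | 245.36 
3  | Alice | 472.3  
4  | Frank | 1249.64
5  | Frank | 1337.27
6  | Frank | 1711.66
7  | Frank | 801.29 
8  | Alice | 686.62 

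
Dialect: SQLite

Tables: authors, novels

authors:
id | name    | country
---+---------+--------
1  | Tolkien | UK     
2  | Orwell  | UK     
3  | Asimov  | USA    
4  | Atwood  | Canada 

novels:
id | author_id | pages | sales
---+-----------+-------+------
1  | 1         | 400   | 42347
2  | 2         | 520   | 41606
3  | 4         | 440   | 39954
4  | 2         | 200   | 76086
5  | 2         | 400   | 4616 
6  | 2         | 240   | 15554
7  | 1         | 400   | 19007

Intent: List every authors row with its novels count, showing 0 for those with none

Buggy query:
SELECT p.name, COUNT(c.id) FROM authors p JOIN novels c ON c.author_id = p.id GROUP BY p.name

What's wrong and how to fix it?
Bug: An inner join excludes parents with zero children

Fix: Switch to LEFT JOIN to retain unmatched parent rows

Corrected query:
SELECT p.name, COUNT(c.id) FROM authors p LEFT JOIN novels c ON c.author_id = p.id GROUP BY p.name

Result:
name    | COUNT(c.id)
--------+------------
Asimov  | 0          
Atwood  | 1          
Orwell  | 4          
Tolkien | 2          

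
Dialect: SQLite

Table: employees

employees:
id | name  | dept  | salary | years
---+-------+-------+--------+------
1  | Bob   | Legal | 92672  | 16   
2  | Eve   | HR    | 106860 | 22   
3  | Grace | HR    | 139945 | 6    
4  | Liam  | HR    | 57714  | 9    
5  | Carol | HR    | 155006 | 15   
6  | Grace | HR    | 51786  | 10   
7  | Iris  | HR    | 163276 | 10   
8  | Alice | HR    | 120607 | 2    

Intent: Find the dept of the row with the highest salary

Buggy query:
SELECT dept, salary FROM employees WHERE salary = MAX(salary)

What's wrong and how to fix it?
Bug: MAX(salary) is an aggregate and cannot be used directly in WHERE

Fix: Use a subquery: WHERE salary = (SELECT MAX(salary) FROM employees)

Corrected query:
SELECT dept, salary FROM employees WHERE salary = (SELECT MAX(salary) FROM employees)

Result:
dept | salary
-----+-------
HR   | 163276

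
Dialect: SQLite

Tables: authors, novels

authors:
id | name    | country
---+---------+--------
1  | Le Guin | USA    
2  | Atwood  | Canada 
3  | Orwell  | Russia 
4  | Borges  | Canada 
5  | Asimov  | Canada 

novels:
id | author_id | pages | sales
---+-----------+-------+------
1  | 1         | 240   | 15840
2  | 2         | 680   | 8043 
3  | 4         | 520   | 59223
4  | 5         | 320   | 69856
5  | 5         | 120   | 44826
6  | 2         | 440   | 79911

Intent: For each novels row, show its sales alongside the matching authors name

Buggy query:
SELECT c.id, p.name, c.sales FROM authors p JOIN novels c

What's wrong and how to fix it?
Bug: Missing join condition: each novels row is matched to all authors rows instead of just its own

Fix: Add ON c.author_id = p.id to the JOIN

Corrected query:
SELECT c.id, p.name, c.sales FROM authors p JOIN novels c ON c.author_id = p.id

Result:
id | name    | sales
---+---------+------
1  | Le Guin | 15840
2  | Atwood  | 8043 
3  | Borges  | 59223
4  | Asimov  | 69856
5  | Asimov  | 44826
6  | Atwood  | 79911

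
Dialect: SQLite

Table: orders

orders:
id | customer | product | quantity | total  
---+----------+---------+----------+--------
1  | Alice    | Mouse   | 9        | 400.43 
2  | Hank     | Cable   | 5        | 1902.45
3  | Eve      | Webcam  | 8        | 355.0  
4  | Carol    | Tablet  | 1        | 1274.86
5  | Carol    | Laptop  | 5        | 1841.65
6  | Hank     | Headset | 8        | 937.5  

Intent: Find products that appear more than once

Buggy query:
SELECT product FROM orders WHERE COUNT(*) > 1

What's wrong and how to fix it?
Bug: WHERE can't reference COUNT(*); aggregates are computed after WHERE

Fix: GROUP BY product, then filter groups with HAVING COUNT(*) > 1

Corrected query:
SELECT product FROM orders GROUP BY product HAVING COUNT(*) > 1

Result:
(no rows)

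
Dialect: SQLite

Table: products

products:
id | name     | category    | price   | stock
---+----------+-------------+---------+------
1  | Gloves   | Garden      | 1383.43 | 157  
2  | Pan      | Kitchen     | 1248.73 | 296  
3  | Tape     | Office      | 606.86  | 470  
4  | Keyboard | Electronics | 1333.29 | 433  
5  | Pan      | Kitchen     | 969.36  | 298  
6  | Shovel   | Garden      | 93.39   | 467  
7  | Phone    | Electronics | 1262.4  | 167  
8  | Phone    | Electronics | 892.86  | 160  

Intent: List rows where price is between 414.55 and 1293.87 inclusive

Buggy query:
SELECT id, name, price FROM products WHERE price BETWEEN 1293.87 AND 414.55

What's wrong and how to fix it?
Bug: The bounds are reversed; BETWEEN a AND b requires a <= b to match anything

Fix: Write BETWEEN 414.55 AND 1293.87

Corrected query:
SELECT id, name, price FROM products WHERE price BETWEEN 414.55 AND 1293.87

Result:
id | name  | price  
---+-------+--------
2  | Pan   | 1248.73
3  | Tape  | 606.86 
5  | Pan   | 969.36 
7  | Phone | 1262.4 
8  | Phone | 892.86 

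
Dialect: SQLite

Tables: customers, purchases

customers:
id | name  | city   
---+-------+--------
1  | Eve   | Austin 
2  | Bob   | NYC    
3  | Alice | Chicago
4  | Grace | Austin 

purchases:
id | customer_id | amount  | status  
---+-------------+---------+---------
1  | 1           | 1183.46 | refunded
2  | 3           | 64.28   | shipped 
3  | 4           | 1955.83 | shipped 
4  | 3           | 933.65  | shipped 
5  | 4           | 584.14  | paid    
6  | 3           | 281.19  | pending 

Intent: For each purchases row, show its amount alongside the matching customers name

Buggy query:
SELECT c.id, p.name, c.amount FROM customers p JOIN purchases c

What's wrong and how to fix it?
Bug: Missing join condition: each purchases row is matched to all customers rows instead of just its own

Fix: Add ON c.customer_id = p.id to the JOIN

Corrected query:
SELECT c.id, p.name, c.amount FROM customers p JOIN purchases c ON c.customer_id = p.id

Result:
id | name  | amount 
---+-------+--------
1  | Eve   | 1183.46
2  | Alice | 64.28  
3  | Grace | 1955.83
4  | Alice | 933.65 
5  | Grace | 584.14 
6  | Alice | 281.19 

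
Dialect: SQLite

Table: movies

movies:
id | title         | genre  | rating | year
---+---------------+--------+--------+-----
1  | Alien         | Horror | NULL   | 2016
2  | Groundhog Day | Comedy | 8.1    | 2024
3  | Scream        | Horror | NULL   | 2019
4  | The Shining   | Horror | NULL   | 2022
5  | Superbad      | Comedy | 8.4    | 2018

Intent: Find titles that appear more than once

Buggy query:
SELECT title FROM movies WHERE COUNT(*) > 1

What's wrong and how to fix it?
Bug: COUNT(*) is an aggregate and cannot be used in WHERE

Fix: Group first, then use HAVING for the count condition

Corrected query:
SELECT title FROM movies GROUP BY title HAVING COUNT(*) > 1

Result:
(no rows)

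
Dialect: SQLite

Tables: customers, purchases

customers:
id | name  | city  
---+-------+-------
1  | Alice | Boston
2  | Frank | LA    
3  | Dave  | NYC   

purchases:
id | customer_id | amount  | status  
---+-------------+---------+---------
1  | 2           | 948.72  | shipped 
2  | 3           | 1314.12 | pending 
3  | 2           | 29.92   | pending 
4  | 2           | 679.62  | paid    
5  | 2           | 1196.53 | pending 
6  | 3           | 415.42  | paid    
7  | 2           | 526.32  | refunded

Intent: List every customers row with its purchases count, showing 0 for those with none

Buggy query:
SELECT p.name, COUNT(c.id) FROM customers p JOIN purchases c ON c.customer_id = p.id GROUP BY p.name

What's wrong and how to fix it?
Bug: INNER JOIN drops customers rows that have no matching purchases rows

Fix: Use LEFT JOIN so parents without children still appear (COUNT(c.id) gives 0)

Corrected query:
SELECT p.name, COUNT(c.id) FROM customers p LEFT JOIN purchases c ON c.customer_id = p.id GROUP BY p.name

Result:
name  | COUNT(c.id)
------+------------
Alice | 0          
Dave  | 2          
Frank | 5          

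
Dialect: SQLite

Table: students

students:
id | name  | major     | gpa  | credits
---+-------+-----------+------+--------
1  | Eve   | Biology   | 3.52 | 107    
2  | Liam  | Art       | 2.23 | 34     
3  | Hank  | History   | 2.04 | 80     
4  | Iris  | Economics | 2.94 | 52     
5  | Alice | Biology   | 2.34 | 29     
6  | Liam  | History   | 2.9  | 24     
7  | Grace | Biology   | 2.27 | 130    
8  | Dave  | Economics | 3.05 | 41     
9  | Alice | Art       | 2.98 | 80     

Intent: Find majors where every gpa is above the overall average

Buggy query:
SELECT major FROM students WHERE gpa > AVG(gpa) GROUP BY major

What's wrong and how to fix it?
Bug: WHERE evaluates per row before aggregation, so AVG() is unavailable

Fix: Compute the overall average in a scalar subquery and compare each group's MIN against it in HAVING

Corrected query:
SELECT major FROM students GROUP BY major HAVING MIN(gpa) > (SELECT AVG(gpa) FROM students)

Result:
major    
---------
Economics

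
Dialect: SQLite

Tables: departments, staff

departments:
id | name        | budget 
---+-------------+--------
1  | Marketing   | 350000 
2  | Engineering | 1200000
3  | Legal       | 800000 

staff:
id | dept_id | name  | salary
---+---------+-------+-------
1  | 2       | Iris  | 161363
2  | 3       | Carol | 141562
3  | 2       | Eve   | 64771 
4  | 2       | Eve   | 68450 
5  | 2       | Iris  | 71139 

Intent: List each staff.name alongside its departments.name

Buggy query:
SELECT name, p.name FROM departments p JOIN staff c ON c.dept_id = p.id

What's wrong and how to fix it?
Bug: 'name' exists in both joined tables, so the database can't tell which one is meant

Fix: Qualify the column with its table alias (c.name)

Corrected query:
SELECT c.name, p.name FROM departments p JOIN staff c ON c.dept_id = p.id

Result:
name  | name       
------+------------
Iris  | Engineering
Carol | Legal      
Eve   | Engineering
Eve   | Engineering
Iris  | Engineering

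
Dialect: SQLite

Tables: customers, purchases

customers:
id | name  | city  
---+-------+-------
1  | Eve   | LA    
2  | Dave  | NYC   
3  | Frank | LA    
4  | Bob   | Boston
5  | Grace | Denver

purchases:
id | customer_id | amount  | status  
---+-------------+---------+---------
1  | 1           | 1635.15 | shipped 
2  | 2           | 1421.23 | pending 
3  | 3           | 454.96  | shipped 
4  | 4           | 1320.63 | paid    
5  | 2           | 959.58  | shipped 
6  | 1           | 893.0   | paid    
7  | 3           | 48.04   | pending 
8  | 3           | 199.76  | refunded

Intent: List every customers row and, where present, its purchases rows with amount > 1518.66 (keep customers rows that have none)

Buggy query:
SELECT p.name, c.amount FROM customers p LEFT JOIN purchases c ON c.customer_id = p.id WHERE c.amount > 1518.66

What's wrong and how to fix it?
Bug: Filtering c.amount in WHERE discards the NULL rows produced by LEFT JOIN, turning it into an inner join

Fix: Move the right-table condition into the ON clause so unmatched parents are kept

Corrected query:
SELECT p.name, c.amount FROM customers p LEFT JOIN purchases c ON c.customer_id = p.id AND c.amount > 1518.66

Result:
name  | amount 
------+--------
Eve   | 1635.15
Dave  | NULL   
Frank | NULL   
Bob   | NULL   
Grace | NULL   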